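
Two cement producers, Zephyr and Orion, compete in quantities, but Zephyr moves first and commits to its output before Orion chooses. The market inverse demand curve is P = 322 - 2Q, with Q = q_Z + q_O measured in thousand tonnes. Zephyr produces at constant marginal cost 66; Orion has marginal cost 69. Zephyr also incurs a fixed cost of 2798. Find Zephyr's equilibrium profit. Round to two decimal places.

Solve by backward induction. Given q_Z, the follower Orion maximises π_O = (322 - 2q_Z - 2q_O)q_O - 69q_O.
Setting the follower's marginal profit to zero, 253 - 2q_Z - 4q_O = 0, i.e. q_O = (253 - 2q_Z)/4.
Zephyr substitutes q_O(q_Z) into its own profit: π_Z = q_Z(322 - 2q_Z - (253 - 2q_Z)/2) - 66q_Z = (391/2 - q_Z)q_Z - 66q_Z.
Maximising: ∂π_Z/∂q_Z = 259/2 - 2q_Z = 0, giving q_Z = 259/4.
Then q_O = (253 - 2·(259/4))/4 = 247/8.
Price P = 322 - 2·(765/8) = 523/4.
Zephyr's profit: (523/4 - 66)·(259/4) - 2798 = 1394.5625.

1394.56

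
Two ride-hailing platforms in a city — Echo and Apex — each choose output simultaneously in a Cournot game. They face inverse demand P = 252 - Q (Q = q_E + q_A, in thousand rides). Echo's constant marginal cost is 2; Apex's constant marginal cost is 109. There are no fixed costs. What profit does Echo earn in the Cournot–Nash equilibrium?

14161

Echo's profit: π_E = (252 - Q)q_E - (2q_E). Setting ∂π_E/∂q_E = 0: 250 - 2q_E - (q_A) = 0.
Apex's profit: π_A = (252 - Q)q_A - (109q_A). Setting ∂π_A/∂q_A = 0: 143 - 2q_A - (q_E) = 0.
Best responses: q_E = (250 - q_A)/2, q_A = (143 - q_E)/2.
Solving the pair: q_E = 119, q_A = 12.
Price P = 252 - 131 = 121.
Echo's profit: (121 - 2)·119 = 14161.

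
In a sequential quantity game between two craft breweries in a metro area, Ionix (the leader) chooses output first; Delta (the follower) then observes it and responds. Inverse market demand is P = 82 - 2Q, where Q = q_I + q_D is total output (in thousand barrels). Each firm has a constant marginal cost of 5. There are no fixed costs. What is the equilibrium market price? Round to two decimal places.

24.25

The follower Delta best-responds to any q_I: π_D = (82 - 2Q)q_D - 5q_D.
Follower FOC: 77 - 2q_I - 4q_D = 0, so q_D(q_I) = (77 - 2q_I)/4.
The leader anticipates this reaction. Substituting into P = 82 - 2Q gives P = 87/2 - q_I, so π_I = (87/2 - q_I)q_I - 5q_I.
Leader FOC: 77/2 - 2q_I = 0, so q_I = 77/4.
Then q_D = (77 - 2·(77/4))/4 = 77/8.
Total output Q = 231/8, so price P = 82 - 2·(231/8) = 97/4.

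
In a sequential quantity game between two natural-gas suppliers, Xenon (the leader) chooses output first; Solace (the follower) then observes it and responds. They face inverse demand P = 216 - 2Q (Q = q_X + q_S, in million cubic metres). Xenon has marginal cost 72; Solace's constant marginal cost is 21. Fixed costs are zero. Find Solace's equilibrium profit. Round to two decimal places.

The follower Solace best-responds to any q_X: π_S = (216 - 2Q)q_S - 21q_S.
Follower FOC: 195 - 2q_X - 4q_S = 0, so q_S(q_X) = (195 - 2q_X)/4.
The leader anticipates this reaction. Substituting into P = 216 - 2Q gives P = 237/2 - q_X, so π_X = (237/2 - q_X)q_X - 72q_X.
Maximising: ∂π_X/∂q_X = 93/2 - 2q_X = 0, giving q_X = 93/4.
Then q_S = (195 - 2·(93/4))/4 = 297/8.
Price P = 216 - 2·(483/8) = 381/4.
Solace's profit: (381/4 - 21)·(297/8) = 2756.5313.

2756.53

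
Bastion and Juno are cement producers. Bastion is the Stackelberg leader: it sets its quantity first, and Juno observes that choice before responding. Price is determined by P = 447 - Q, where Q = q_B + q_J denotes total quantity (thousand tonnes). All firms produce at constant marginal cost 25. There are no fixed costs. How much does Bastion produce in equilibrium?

Solve by backward induction. Given q_B, the follower Juno maximises π_J = (447 - q_B - q_J)q_J - 25q_J.
Setting the follower's marginal profit to zero, 422 - q_B - 2q_J = 0, i.e. q_J = (422 - q_B)/2.
The leader anticipates this reaction. Substituting into P = 447 - Q gives P = 236 - (1/2)q_B, so π_B = (236 - (1/2)q_B)q_B - 25q_B.
Maximising: ∂π_B/∂q_B = 211 - q_B = 0, giving q_B = 211.
Then q_J = (422 - 211)/2 = 211/2.

211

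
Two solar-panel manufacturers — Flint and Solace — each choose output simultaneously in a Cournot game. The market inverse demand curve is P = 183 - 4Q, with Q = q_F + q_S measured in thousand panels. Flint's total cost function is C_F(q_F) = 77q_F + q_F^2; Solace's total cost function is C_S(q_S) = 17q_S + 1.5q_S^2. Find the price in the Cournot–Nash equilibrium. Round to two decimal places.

Flint's profit: π_F = (183 - 4Q)q_F - (77q_F + q_F²). Setting ∂π_F/∂q_F = 0: 106 - 10q_F - 4(q_S) = 0.
Solace's first-order condition: 166 - 11q_S - 4(q_F) = 0.
Rearranging gives the reaction functions q_F = (106 - 4q_S)/10 and q_S = (166 - 4q_F)/11.
Solving the pair: q_F = 251/47, q_S = 618/47.
Total output Q = 869/47, so price P = 183 - 4·(869/47) = 109.0426.

109.04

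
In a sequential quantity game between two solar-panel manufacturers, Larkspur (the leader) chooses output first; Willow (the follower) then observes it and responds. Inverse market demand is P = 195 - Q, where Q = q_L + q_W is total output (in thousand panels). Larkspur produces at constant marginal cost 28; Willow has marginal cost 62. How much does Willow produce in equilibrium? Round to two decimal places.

Solve by backward induction. Given q_L, the follower Willow maximises π_W = (195 - q_L - q_W)q_W - 62q_W.
∂π_W/∂q_W = 133 - q_L - 2q_W = 0 gives the reaction function q_W = (133 - q_L)/2.
The leader anticipates this reaction. Substituting into P = 195 - Q gives P = 257/2 - (1/2)q_L, so π_L = (257/2 - (1/2)q_L)q_L - 28q_L.
The leader's first-order condition 201/2 - q_L = 0 yields q_L = 201/2.
Then q_W = (133 - 201/2)/2 = 65/4.

16.25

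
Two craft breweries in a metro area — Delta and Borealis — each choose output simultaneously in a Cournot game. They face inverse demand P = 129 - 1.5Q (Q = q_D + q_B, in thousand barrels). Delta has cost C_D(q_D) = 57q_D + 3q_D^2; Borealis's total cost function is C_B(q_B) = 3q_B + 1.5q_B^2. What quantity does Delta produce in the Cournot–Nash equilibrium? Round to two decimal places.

4.70

Delta's profit: π_D = (129 - 1.5Q)q_D - (57q_D + 3q_D²). Setting ∂π_D/∂q_D = 0: 72 - 9q_D - (3/2)(q_B) = 0.
Borealis's profit: π_B = (129 - 1.5Q)q_B - (3q_B + (3/2)q_B²). Setting ∂π_B/∂q_B = 0: 126 - 6q_B - (3/2)(q_D) = 0.
Best responses: q_D = (72 - (3/2)q_B)/9, q_B = (126 - (3/2)q_D)/6.
Solving the pair: q_D = 108/23, q_B = 456/23.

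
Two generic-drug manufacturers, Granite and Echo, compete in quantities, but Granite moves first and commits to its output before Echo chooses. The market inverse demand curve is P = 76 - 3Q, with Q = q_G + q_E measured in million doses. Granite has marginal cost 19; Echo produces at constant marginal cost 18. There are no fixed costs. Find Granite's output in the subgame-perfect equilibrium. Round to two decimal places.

9.33

Solve by backward induction. Given q_G, the follower Echo maximises π_E = (76 - 3q_G - 3q_E)q_E - 18q_E.
Setting the follower's marginal profit to zero, 58 - 3q_G - 6q_E = 0, i.e. q_E = (58 - 3q_G)/6.
The leader anticipates this reaction. Substituting into P = 76 - 3Q gives P = 47 - (3/2)q_G, so π_G = (47 - (3/2)q_G)q_G - 19q_G.
Leader FOC: 28 - 3q_G = 0, so q_G = 28/3.
Then q_E = (58 - 3·(28/3))/6 = 5.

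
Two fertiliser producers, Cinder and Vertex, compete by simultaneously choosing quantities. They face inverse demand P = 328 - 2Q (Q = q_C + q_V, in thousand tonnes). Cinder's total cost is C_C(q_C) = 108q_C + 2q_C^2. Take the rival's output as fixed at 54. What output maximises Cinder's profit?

With the rival's output fixed at 54, Cinder's profit is π_C = (328 - 2·54 - 2q_C)q_C - (108q_C + 2q_C²) = (220 - 2q_C)q_C - (108q_C + 2q_C²).
∂π_C/∂q_C = 112 - 8q_C = 0, so q_C = 14.

14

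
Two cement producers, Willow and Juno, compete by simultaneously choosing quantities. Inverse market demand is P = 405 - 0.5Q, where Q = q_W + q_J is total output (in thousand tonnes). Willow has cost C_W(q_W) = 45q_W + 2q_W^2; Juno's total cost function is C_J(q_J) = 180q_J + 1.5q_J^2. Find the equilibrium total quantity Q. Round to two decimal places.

Willow's profit: π_W = (405 - 0.5Q)q_W - (45q_W + 2q_W²). Setting ∂π_W/∂q_W = 0: 360 - 5q_W - (1/2)(q_J) = 0.
Juno's first-order condition: 225 - 4q_J - (1/2)(q_W) = 0.
So q_W = (360 - (1/2)q_J)/5 and q_J = (225 - (1/2)q_W)/4.
Substituting one into the other gives q_W = 67.2152 and q_J = 47.8481.
Total output Q = 67.2152 + 47.8481 = 115.0633.

115.06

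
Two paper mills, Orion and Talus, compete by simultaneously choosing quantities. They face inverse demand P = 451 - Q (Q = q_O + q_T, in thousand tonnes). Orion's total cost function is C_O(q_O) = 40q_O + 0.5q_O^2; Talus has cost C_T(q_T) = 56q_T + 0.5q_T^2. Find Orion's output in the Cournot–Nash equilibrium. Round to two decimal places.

104.75

Orion's profit: π_O = (451 - Q)q_O - (40q_O + (1/2)q_O²). Setting ∂π_O/∂q_O = 0: 411 - 3q_O - (q_T) = 0.
Talus's profit: π_T = (451 - Q)q_T - (56q_T + (1/2)q_T²). Setting ∂π_T/∂q_T = 0: 395 - 3q_T - (q_O) = 0.
Rearranging gives the reaction functions q_O = (411 - q_T)/3 and q_T = (395 - q_O)/3.
Substituting one into the other gives q_O = 419/4 and q_T = 387/4.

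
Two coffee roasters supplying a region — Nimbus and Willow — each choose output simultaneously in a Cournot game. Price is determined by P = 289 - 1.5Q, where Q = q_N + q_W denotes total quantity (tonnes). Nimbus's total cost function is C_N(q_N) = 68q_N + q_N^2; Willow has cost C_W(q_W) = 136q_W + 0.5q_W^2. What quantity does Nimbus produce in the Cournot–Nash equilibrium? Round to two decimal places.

36.87

Nimbus's profit: π_N = (289 - 1.5Q)q_N - (68q_N + q_N²). Setting ∂π_N/∂q_N = 0: 221 - 5q_N - (3/2)(q_W) = 0.
Willow's profit: π_W = (289 - 1.5Q)q_W - (136q_W + (1/2)q_W²). Setting ∂π_W/∂q_W = 0: 153 - 4q_W - (3/2)(q_N) = 0.
So q_N = (221 - (3/2)q_W)/5 and q_W = (153 - (3/2)q_N)/4.
Solving the pair: q_N = 36.8732, q_W = 1734/71.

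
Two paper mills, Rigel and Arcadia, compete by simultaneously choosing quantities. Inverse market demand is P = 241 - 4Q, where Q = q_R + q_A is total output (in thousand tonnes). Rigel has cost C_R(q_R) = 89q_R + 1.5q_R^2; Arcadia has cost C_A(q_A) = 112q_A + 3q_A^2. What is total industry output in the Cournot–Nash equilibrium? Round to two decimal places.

17.56

Rigel's profit: π_R = (241 - 4Q)q_R - (89q_R + (3/2)q_R²). Setting ∂π_R/∂q_R = 0: 152 - 11q_R - 4(q_A) = 0.
Arcadia's first-order condition: 129 - 14q_A - 4(q_R) = 0.
So q_R = (152 - 4q_A)/11 and q_A = (129 - 4q_R)/14.
Substituting one into the other gives q_R = 806/69 and q_A = 811/138.
Total output Q = 806/69 + 811/138 = 17.5580.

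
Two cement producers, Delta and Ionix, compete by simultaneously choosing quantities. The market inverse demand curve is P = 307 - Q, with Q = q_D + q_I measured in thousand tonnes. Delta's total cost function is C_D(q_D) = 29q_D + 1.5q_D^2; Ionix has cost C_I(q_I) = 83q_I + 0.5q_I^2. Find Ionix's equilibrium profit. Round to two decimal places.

Delta's profit: π_D = (307 - Q)q_D - (29q_D + (3/2)q_D²). Setting ∂π_D/∂q_D = 0: 278 - 5q_D - (q_I) = 0.
Ionix's profit: π_I = (307 - Q)q_I - (83q_I + (1/2)q_I²). Setting ∂π_I/∂q_I = 0: 224 - 3q_I - (q_D) = 0.
So q_D = (278 - q_I)/5 and q_I = (224 - q_D)/3.
Substituting one into the other gives q_D = 305/7 and q_I = 421/7.
Price P = 307 - 726/7 = 1423/7.
Ionix's profit: (1423/7)·(421/7) - 83·(421/7) - (1/2)(421/7)² = 5425.7449.

5425.74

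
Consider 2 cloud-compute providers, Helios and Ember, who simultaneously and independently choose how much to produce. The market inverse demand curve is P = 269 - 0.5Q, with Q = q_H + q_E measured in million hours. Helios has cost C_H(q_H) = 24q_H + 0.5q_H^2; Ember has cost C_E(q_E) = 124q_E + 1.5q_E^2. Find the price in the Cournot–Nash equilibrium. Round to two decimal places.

Helios's profit: π_H = (269 - 0.5Q)q_H - (24q_H + (1/2)q_H²). Setting ∂π_H/∂q_H = 0: 245 - 2q_H - (1/2)(q_E) = 0.
Ember's profit: π_E = (269 - 0.5Q)q_E - (124q_E + (3/2)q_E²). Setting ∂π_E/∂q_E = 0: 145 - 4q_E - (1/2)(q_H) = 0.
So q_H = (245 - (1/2)q_E)/2 and q_E = (145 - (1/2)q_H)/4.
Substituting one into the other gives q_H = 117.0968 and q_E = 670/31.
Total output Q = 138.7097, so price P = 269 - (1/2)·138.7097 = 199.6452.

199.65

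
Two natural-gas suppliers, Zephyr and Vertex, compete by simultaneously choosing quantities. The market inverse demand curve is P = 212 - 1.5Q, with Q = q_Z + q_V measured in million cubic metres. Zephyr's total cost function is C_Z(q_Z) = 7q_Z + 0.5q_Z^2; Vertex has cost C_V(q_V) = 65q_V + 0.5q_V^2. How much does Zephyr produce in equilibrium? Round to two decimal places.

43.60

Zephyr's profit: π_Z = (212 - 1.5Q)q_Z - (7q_Z + (1/2)q_Z²). Setting ∂π_Z/∂q_Z = 0: 205 - 4q_Z - (3/2)(q_V) = 0.
Vertex's first-order condition: 147 - 4q_V - (3/2)(q_Z) = 0.
So q_Z = (205 - (3/2)q_V)/4 and q_V = (147 - (3/2)q_Z)/4.
Substituting one into the other gives q_Z = 218/5 and q_V = 102/5.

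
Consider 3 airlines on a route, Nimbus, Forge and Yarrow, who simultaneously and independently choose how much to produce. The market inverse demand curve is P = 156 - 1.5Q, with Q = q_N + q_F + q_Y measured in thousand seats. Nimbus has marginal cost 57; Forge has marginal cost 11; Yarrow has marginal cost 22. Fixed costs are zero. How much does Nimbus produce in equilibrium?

3

Nimbus's profit: π_N = (156 - 1.5Q)q_N - (57q_N). Setting ∂π_N/∂q_N = 0: 99 - 3q_N - (3/2)(q_F + q_Y) = 0.
Forge's first-order condition: 145 - 3q_F - (3/2)(q_N + q_Y) = 0.
Yarrow's profit: π_Y = (156 - 1.5Q)q_Y - (22q_Y). Setting ∂π_Y/∂q_Y = 0: 134 - 3q_Y - (3/2)(q_N + q_F) = 0.
Adding the 3 first-order conditions: 378 − 6Q = 0, so Q = 63.
Back-substituting: q_N = (99 − 189/2)/(3/2) = 3, q_F = (145 − 189/2)/(3/2) = 101/3, q_Y = (134 − 189/2)/(3/2) = 79/3.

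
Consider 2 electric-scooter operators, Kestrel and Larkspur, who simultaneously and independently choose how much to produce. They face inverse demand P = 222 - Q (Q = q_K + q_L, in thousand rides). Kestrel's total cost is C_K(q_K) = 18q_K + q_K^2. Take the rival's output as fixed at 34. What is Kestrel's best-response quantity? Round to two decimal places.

42.50

With the rival's output fixed at 34, Kestrel's profit is π_K = (222 - 34 - q_K)q_K - (18q_K + q_K²) = (188 - q_K)q_K - (18q_K + q_K²).
∂π_K/∂q_K = 170 - 4q_K = 0, so q_K = 85/2.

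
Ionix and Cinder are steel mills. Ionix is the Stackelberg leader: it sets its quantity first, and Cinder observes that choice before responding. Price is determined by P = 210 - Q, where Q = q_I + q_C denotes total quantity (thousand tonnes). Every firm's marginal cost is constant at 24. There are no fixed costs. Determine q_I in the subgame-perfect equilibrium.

Solve by backward induction. Given q_I, the follower Cinder maximises π_C = (210 - q_I - q_C)q_C - 24q_C.
Setting the follower's marginal profit to zero, 186 - q_I - 2q_C = 0, i.e. q_C = (186 - q_I)/2.
Ionix substitutes q_C(q_I) into its own profit: π_I = q_I(210 - q_I - (186 - q_I)/2) - 24q_I = (117 - (1/2)q_I)q_I - 24q_I.
Leader FOC: 93 - q_I = 0, so q_I = 93.
Then q_C = (186 - 93)/2 = 93/2.

93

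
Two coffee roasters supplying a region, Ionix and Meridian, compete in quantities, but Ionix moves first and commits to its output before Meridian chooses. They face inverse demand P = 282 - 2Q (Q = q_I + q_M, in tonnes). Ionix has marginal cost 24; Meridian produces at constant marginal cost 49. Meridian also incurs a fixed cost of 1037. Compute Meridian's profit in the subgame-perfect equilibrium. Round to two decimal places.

The follower Meridian best-responds to any q_I: π_M = (282 - 2Q)q_M - 49q_M.
Follower FOC: 233 - 2q_I - 4q_M = 0, so q_M(q_I) = (233 - 2q_I)/4.
The leader anticipates this reaction. Substituting into P = 282 - 2Q gives P = 331/2 - q_I, so π_I = (331/2 - q_I)q_I - 24q_I.
The leader's first-order condition 283/2 - 2q_I = 0 yields q_I = 283/4.
Then q_M = (233 - 2·(283/4))/4 = 183/8.
Price P = 282 - 2·(749/8) = 379/4.
Meridian's profit: (379/4 - 49)·(183/8) - 1037 = 305/32.

9.53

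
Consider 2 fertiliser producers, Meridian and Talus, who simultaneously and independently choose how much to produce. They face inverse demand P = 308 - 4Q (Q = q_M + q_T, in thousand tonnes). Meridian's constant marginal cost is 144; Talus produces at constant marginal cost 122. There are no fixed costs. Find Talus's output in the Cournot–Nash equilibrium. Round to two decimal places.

17.33

Meridian's profit: π_M = (308 - 4Q)q_M - (144q_M). Setting ∂π_M/∂q_M = 0: 164 - 8q_M - 4(q_T) = 0.
Talus's profit: π_T = (308 - 4Q)q_T - (122q_T). Setting ∂π_T/∂q_T = 0: 186 - 8q_T - 4(q_M) = 0.
Rearranging gives the reaction functions q_M = (164 - 4q_T)/8 and q_T = (186 - 4q_M)/8.
Substituting one into the other gives q_M = 71/6 and q_T = 52/3.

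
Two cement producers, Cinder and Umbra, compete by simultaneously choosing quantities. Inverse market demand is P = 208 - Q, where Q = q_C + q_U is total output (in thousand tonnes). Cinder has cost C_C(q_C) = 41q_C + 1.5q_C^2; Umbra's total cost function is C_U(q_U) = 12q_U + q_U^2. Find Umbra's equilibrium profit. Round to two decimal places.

Cinder's profit: π_C = (208 - Q)q_C - (41q_C + (3/2)q_C²). Setting ∂π_C/∂q_C = 0: 167 - 5q_C - (q_U) = 0.
Umbra's profit: π_U = (208 - Q)q_U - (12q_U + q_U²). Setting ∂π_U/∂q_U = 0: 196 - 4q_U - (q_C) = 0.
Rearranging gives the reaction functions q_C = (167 - q_U)/5 and q_U = (196 - q_C)/4.
Solving the pair: q_C = 472/19, q_U = 813/19.
Price P = 208 - 1285/19 = 140.3684.
Umbra's profit: 140.3684·(813/19) - 12·(813/19) - (813/19)² = 3661.8781.

3661.88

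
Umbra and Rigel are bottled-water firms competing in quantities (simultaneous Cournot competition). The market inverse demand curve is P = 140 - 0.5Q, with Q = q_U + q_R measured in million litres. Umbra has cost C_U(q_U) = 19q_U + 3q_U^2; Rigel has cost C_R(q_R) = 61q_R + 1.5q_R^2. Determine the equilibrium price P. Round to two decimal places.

123.12

Umbra's profit: π_U = (140 - 0.5Q)q_U - (19q_U + 3q_U²). Setting ∂π_U/∂q_U = 0: 121 - 7q_U - (1/2)(q_R) = 0.
Rigel's profit: π_R = (140 - 0.5Q)q_R - (61q_R + (3/2)q_R²). Setting ∂π_R/∂q_R = 0: 79 - 4q_R - (1/2)(q_U) = 0.
Rearranging gives the reaction functions q_U = (121 - (1/2)q_R)/7 and q_R = (79 - (1/2)q_U)/4.
Solving the pair: q_U = 1778/111, q_R = 1970/111.
Total output Q = 33.7658, so price P = 140 - (1/2)·33.7658 = 123.1171.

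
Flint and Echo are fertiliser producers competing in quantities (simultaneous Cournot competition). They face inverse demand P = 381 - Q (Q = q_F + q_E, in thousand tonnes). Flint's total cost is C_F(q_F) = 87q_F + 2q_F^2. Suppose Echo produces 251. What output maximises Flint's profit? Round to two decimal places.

With the rival's output fixed at 251, Flint's profit is π_F = (381 - 251 - q_F)q_F - (87q_F + 2q_F²) = (130 - q_F)q_F - (87q_F + 2q_F²).
∂π_F/∂q_F = 43 - 6q_F = 0, so q_F = 43/6.

7.17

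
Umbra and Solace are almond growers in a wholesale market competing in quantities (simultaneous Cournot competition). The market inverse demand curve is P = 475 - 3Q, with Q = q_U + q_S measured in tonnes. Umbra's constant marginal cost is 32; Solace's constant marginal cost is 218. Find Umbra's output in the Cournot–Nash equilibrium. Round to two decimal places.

Umbra's profit: π_U = (475 - 3Q)q_U - (32q_U). Setting ∂π_U/∂q_U = 0: 443 - 6q_U - 3(q_S) = 0.
Solace's first-order condition: 257 - 6q_S - 3(q_U) = 0.
Rearranging gives the reaction functions q_U = (443 - 3q_S)/6 and q_S = (257 - 3q_U)/6.
Substituting one into the other gives q_U = 629/9 and q_S = 71/9.

69.89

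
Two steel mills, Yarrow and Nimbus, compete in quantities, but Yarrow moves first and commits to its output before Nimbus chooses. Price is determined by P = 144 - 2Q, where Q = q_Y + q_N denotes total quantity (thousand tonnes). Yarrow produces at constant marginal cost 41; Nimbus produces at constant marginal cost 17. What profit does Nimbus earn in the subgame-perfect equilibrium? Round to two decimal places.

Solve by backward induction. Given q_Y, the follower Nimbus maximises π_N = (144 - 2q_Y - 2q_N)q_N - 17q_N.
Setting the follower's marginal profit to zero, 127 - 2q_Y - 4q_N = 0, i.e. q_N = (127 - 2q_Y)/4.
The leader anticipates this reaction. Substituting into P = 144 - 2Q gives P = 161/2 - q_Y, so π_Y = (161/2 - q_Y)q_Y - 41q_Y.
Leader FOC: 79/2 - 2q_Y = 0, so q_Y = 79/4.
Then q_N = (127 - 2·(79/4))/4 = 175/8.
Price P = 144 - 2·(333/8) = 243/4.
Nimbus's profit: (243/4 - 17)·(175/8) = 957.0313.

957.03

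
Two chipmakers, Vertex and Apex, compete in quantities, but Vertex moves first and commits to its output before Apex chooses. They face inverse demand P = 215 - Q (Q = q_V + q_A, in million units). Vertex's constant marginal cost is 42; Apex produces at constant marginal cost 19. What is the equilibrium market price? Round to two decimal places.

79.50

The follower Apex best-responds to any q_V: π_A = (215 - Q)q_A - 19q_A.
Setting the follower's marginal profit to zero, 196 - q_V - 2q_A = 0, i.e. q_A = (196 - q_V)/2.
The leader anticipates this reaction. Substituting into P = 215 - Q gives P = 117 - (1/2)q_V, so π_V = (117 - (1/2)q_V)q_V - 42q_V.
Leader FOC: 75 - q_V = 0, so q_V = 75.
Then q_A = (196 - 75)/2 = 121/2.
Total output Q = 271/2, so price P = 215 - 271/2 = 159/2.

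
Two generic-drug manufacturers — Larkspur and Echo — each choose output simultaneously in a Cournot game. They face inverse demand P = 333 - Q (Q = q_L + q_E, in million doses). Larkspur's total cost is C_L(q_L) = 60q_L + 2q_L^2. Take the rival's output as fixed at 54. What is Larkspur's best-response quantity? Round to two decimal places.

36.50

With the rival's output fixed at 54, Larkspur's profit is π_L = (333 - 54 - q_L)q_L - (60q_L + 2q_L²) = (279 - q_L)q_L - (60q_L + 2q_L²).
∂π_L/∂q_L = 219 - 6q_L = 0, so q_L = 73/2.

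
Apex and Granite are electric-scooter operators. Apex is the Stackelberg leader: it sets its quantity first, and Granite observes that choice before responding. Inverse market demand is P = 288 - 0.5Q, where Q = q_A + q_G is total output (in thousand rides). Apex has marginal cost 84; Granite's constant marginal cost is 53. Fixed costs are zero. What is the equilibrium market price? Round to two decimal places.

The follower Granite best-responds to any q_A: π_G = (288 - 0.5Q)q_G - 53q_G.
Setting the follower's marginal profit to zero, 235 - (1/2)q_A - q_G = 0, i.e. q_G = (235 - (1/2)q_A).
The leader anticipates this reaction. Substituting into P = 288 - 0.5Q gives P = 341/2 - (1/4)q_A, so π_A = (341/2 - (1/4)q_A)q_A - 84q_A.
Maximising: ∂π_A/∂q_A = 173/2 - (1/2)q_A = 0, giving q_A = 173.
Then q_G = (235 - (1/2)·173) = 297/2.
Total output Q = 643/2, so price P = 288 - (1/2)·(643/2) = 509/4.

127.25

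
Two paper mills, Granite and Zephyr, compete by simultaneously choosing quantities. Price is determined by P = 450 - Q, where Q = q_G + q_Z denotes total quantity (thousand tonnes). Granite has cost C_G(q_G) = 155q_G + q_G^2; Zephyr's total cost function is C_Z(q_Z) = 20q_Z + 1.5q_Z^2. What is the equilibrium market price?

Granite's profit: π_G = (450 - Q)q_G - (155q_G + q_G²). Setting ∂π_G/∂q_G = 0: 295 - 4q_G - (q_Z) = 0.
Zephyr's profit: π_Z = (450 - Q)q_Z - (20q_Z + (3/2)q_Z²). Setting ∂π_Z/∂q_Z = 0: 430 - 5q_Z - (q_G) = 0.
Rearranging gives the reaction functions q_G = (295 - q_Z)/4 and q_Z = (430 - q_G)/5.
Substituting one into the other gives q_G = 55 and q_Z = 75.
Total output Q = 130, so price P = 450 - 130 = 320.

320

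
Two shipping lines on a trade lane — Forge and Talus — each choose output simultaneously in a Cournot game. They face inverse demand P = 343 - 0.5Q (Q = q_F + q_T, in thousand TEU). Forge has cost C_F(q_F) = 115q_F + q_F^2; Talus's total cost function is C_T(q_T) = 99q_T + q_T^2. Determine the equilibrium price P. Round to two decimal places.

275.57

Forge's profit: π_F = (343 - 0.5Q)q_F - (115q_F + q_F²). Setting ∂π_F/∂q_F = 0: 228 - 3q_F - (1/2)(q_T) = 0.
Talus's first-order condition: 244 - 3q_T - (1/2)(q_F) = 0.
So q_F = (228 - (1/2)q_T)/3 and q_T = (244 - (1/2)q_F)/3.
Solving the pair: q_F = 64.2286, q_T = 70.6286.
Total output Q = 944/7, so price P = 343 - (1/2)·(944/7) = 1929/7.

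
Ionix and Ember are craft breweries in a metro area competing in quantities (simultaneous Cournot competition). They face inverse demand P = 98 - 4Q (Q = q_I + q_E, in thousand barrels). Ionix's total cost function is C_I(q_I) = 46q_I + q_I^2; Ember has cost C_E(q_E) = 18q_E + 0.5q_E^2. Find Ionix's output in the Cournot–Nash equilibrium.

2

Ionix's profit: π_I = (98 - 4Q)q_I - (46q_I + q_I²). Setting ∂π_I/∂q_I = 0: 52 - 10q_I - 4(q_E) = 0.
Ember's first-order condition: 80 - 9q_E - 4(q_I) = 0.
Rearranging gives the reaction functions q_I = (52 - 4q_E)/10 and q_E = (80 - 4q_I)/9.
Solving the pair: q_I = 2, q_E = 8.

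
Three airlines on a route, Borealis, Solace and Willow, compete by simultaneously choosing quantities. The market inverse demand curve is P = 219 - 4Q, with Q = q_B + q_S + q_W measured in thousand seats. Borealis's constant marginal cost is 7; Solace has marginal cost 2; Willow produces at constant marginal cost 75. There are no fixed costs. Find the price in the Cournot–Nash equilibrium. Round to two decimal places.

Borealis's profit: π_B = (219 - 4Q)q_B - (7q_B). Setting ∂π_B/∂q_B = 0: 212 - 8q_B - 4(q_S + q_W) = 0.
Solace's profit: π_S = (219 - 4Q)q_S - (2q_S). Setting ∂π_S/∂q_S = 0: 217 - 8q_S - 4(q_B + q_W) = 0.
Willow's first-order condition: 144 - 8q_W - 4(q_B + q_S) = 0.
Adding the 3 first-order conditions: 573 − 16Q = 0, so Q = 573/16.
Back-substituting: q_B = (212 − 573/4)/4 = 275/16, q_S = (217 − 573/4)/4 = 295/16, q_W = (144 − 573/4)/4 = 3/16.
Total output Q = 573/16, so price P = 219 - 4·(573/16) = 303/4.

75.75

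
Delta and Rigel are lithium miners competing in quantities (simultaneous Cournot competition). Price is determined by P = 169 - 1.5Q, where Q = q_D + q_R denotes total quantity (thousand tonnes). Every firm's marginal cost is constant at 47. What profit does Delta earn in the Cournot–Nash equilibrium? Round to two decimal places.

A representative firm's profit is π_i = q_i(169 - 1.5Q) - 47q_i.
Setting ∂π_i/∂q_i = 0 with rivals' quantities fixed: 122 - 3q_i - (3/2)q_j = 0.
By symmetry each firm produces the same amount; substituting q_j = q_i yields q_i = 122/(9/2) = 244/9.
Price P = 169 - (3/2)·(488/9) = 263/3.
Delta's profit: (263/3 - 47)·(244/9) = 1102.5185.

1102.52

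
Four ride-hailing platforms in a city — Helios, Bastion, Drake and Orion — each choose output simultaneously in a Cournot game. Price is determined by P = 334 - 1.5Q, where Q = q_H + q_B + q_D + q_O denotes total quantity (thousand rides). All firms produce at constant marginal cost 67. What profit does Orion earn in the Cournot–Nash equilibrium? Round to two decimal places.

Each firm earns π_i = (334 - 1.5Q)q_i - 67q_i.
Setting ∂π_i/∂q_i = 0 with rivals' quantities fixed: 267 - 3q_i - (3/2)·Σ_{j≠i} q_j = 0.
With identical firms every q_j equals q_i, so Σ_{j≠i} q_j = 3q_i and 267 = (15/2)q_i, giving q_i = 178/5.
Price P = 334 - (3/2)·(712/5) = 602/5.
Orion's profit: (602/5 - 67)·(178/5) = 1901.0400.

1901.04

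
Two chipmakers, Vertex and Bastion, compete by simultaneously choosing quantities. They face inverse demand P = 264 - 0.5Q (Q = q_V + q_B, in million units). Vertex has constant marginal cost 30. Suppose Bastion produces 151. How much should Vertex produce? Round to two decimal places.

With the rival's output fixed at 151, Vertex's profit is π_V = (264 - (1/2)·151 - (1/2)q_V)q_V - (30q_V) = (377/2 - (1/2)q_V)q_V - (30q_V).
∂π_V/∂q_V = 317/2 - q_V = 0, so q_V = 317/2.

158.50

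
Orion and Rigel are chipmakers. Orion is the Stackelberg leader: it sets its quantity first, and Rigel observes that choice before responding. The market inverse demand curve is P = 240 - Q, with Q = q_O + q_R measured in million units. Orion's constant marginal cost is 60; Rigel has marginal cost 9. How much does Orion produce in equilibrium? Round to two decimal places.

64.50

Solve by backward induction. Given q_O, the follower Rigel maximises π_R = (240 - q_O - q_R)q_R - 9q_R.
∂π_R/∂q_R = 231 - q_O - 2q_R = 0 gives the reaction function q_R = (231 - q_O)/2.
Orion substitutes q_R(q_O) into its own profit: π_O = q_O(240 - q_O - (231 - q_O)/2) - 60q_O = (249/2 - (1/2)q_O)q_O - 60q_O.
The leader's first-order condition 129/2 - q_O = 0 yields q_O = 129/2.
Then q_R = (231 - 129/2)/2 = 333/4.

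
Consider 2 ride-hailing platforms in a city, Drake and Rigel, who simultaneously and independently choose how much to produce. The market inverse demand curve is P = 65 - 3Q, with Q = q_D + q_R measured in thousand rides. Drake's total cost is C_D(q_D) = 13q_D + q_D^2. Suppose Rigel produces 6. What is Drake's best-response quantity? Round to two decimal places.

With the rival's output fixed at 6, Drake's profit is π_D = (65 - 3·6 - 3q_D)q_D - (13q_D + q_D²) = (47 - 3q_D)q_D - (13q_D + q_D²).
∂π_D/∂q_D = 34 - 8q_D = 0, so q_D = 17/4.

4.25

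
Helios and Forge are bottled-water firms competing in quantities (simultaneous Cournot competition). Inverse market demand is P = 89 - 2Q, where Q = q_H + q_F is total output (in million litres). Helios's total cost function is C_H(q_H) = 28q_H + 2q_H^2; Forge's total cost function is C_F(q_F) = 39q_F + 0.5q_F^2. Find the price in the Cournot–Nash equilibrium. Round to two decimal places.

Helios's profit: π_H = (89 - 2Q)q_H - (28q_H + 2q_H²). Setting ∂π_H/∂q_H = 0: 61 - 8q_H - 2(q_F) = 0.
Forge's first-order condition: 50 - 5q_F - 2(q_H) = 0.
Rearranging gives the reaction functions q_H = (61 - 2q_F)/8 and q_F = (50 - 2q_H)/5.
Solving the pair: q_H = 205/36, q_F = 139/18.
Total output Q = 161/12, so price P = 89 - 2·(161/12) = 373/6.

62.17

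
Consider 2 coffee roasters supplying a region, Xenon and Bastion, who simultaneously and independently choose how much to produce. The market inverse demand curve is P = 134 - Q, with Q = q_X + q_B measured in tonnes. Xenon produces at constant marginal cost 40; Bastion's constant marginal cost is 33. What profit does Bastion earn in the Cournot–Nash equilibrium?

1296

Xenon's profit: π_X = (134 - Q)q_X - (40q_X). Setting ∂π_X/∂q_X = 0: 94 - 2q_X - (q_B) = 0.
Bastion's profit: π_B = (134 - Q)q_B - (33q_B). Setting ∂π_B/∂q_B = 0: 101 - 2q_B - (q_X) = 0.
So q_X = (94 - q_B)/2 and q_B = (101 - q_X)/2.
Solving the pair: q_X = 29, q_B = 36.
Price P = 134 - 65 = 69.
Bastion's profit: (69 - 33)·36 = 1296.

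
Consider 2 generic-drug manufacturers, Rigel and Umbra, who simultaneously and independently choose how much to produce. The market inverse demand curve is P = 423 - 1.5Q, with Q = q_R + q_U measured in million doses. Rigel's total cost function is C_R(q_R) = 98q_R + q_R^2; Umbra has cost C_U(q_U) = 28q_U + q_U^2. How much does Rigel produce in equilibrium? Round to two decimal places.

45.38

Rigel's profit: π_R = (423 - 1.5Q)q_R - (98q_R + q_R²). Setting ∂π_R/∂q_R = 0: 325 - 5q_R - (3/2)(q_U) = 0.
Umbra's profit: π_U = (423 - 1.5Q)q_U - (28q_U + q_U²). Setting ∂π_U/∂q_U = 0: 395 - 5q_U - (3/2)(q_R) = 0.
Best responses: q_R = (325 - (3/2)q_U)/5, q_U = (395 - (3/2)q_R)/5.
Solving the pair: q_R = 590/13, q_U = 850/13.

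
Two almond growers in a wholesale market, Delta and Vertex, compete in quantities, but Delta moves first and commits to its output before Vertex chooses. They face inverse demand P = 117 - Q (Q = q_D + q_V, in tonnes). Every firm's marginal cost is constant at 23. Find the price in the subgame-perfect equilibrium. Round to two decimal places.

The follower Vertex best-responds to any q_D: π_V = (117 - Q)q_V - 23q_V.
∂π_V/∂q_V = 94 - q_D - 2q_V = 0 gives the reaction function q_V = (94 - q_D)/2.
The leader anticipates this reaction. Substituting into P = 117 - Q gives P = 70 - (1/2)q_D, so π_D = (70 - (1/2)q_D)q_D - 23q_D.
Maximising: ∂π_D/∂q_D = 47 - q_D = 0, giving q_D = 47.
Then q_V = (94 - 47)/2 = 47/2.
Total output Q = 141/2, so price P = 117 - 141/2 = 93/2.

46.50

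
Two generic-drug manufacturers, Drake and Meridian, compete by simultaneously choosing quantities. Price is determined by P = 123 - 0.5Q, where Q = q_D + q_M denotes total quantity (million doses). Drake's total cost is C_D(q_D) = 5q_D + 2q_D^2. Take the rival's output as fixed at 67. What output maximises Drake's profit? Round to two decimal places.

16.90

With the rival's output fixed at 67, Drake's profit is π_D = (123 - (1/2)·67 - (1/2)q_D)q_D - (5q_D + 2q_D²) = (179/2 - (1/2)q_D)q_D - (5q_D + 2q_D²).
∂π_D/∂q_D = 169/2 - 5q_D = 0, so q_D = 169/10.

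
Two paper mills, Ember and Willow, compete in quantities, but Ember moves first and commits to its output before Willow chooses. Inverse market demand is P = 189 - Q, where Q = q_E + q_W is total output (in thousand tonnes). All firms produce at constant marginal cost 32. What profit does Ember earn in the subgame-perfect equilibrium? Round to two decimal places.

3081.13

The follower Willow best-responds to any q_E: π_W = (189 - Q)q_W - 32q_W.
Follower FOC: 157 - q_E - 2q_W = 0, so q_W(q_E) = (157 - q_E)/2.
Ember substitutes q_W(q_E) into its own profit: π_E = q_E(189 - q_E - (157 - q_E)/2) - 32q_E = (221/2 - (1/2)q_E)q_E - 32q_E.
Maximising: ∂π_E/∂q_E = 157/2 - q_E = 0, giving q_E = 157/2.
Then q_W = (157 - 157/2)/2 = 157/4.
Price P = 189 - 471/4 = 285/4.
Ember's profit: (285/4 - 32)·(157/2) = 3081.1250.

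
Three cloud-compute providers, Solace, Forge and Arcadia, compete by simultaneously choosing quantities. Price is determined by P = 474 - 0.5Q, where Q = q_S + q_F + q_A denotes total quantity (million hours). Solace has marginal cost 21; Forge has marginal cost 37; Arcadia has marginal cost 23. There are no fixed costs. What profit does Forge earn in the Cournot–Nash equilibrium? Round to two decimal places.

20706.13

Solace's profit: π_S = (474 - 0.5Q)q_S - (21q_S). Setting ∂π_S/∂q_S = 0: 453 - q_S - (1/2)(q_F + q_A) = 0.
Forge's first-order condition: 437 - q_F - (1/2)(q_S + q_A) = 0.
Arcadia's profit: π_A = (474 - 0.5Q)q_A - (23q_A). Setting ∂π_A/∂q_A = 0: 451 - q_A - (1/2)(q_S + q_F) = 0.
Summing all 3 equations gives 1341 − 2Q = 0, hence Q = 1341/2.
Back-substituting: q_S = (453 − 1341/4)/(1/2) = 471/2, q_F = (437 − 1341/4)/(1/2) = 407/2, q_A = (451 − 1341/4)/(1/2) = 463/2.
Price P = 474 - (1/2)·(1341/2) = 555/4.
Forge's profit: (555/4 - 37)·(407/2) = 20706.1250.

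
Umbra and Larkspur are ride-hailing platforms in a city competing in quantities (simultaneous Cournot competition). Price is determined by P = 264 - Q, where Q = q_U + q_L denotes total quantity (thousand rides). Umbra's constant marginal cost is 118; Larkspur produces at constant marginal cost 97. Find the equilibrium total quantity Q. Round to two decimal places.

Umbra's profit: π_U = (264 - Q)q_U - (118q_U). Setting ∂π_U/∂q_U = 0: 146 - 2q_U - (q_L) = 0.
Larkspur's first-order condition: 167 - 2q_L - (q_U) = 0.
So q_U = (146 - q_L)/2 and q_L = (167 - q_U)/2.
Solving the pair: q_U = 125/3, q_L = 188/3.
Total output Q = 125/3 + 188/3 = 313/3.

104.33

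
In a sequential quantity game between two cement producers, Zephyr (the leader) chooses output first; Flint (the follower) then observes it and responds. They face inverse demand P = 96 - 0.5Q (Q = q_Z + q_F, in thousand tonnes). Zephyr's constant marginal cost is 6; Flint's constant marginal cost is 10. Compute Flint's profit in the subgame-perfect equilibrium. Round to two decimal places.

760.50

Solve by backward induction. Given q_Z, the follower Flint maximises π_F = (96 - (1/2)q_Z - (1/2)q_F)q_F - 10q_F.
Follower FOC: 86 - (1/2)q_Z - q_F = 0, so q_F(q_Z) = (86 - (1/2)q_Z).
Zephyr substitutes q_F(q_Z) into its own profit: π_Z = q_Z(96 - (1/2)q_Z - (86 - (1/2)q_Z)/2) - 6q_Z = (53 - (1/4)q_Z)q_Z - 6q_Z.
The leader's first-order condition 47 - (1/2)q_Z = 0 yields q_Z = 94.
Then q_F = (86 - (1/2)·94) = 39.
Price P = 96 - (1/2)·133 = 59/2.
Flint's profit: (59/2 - 10)·39 = 1521/2.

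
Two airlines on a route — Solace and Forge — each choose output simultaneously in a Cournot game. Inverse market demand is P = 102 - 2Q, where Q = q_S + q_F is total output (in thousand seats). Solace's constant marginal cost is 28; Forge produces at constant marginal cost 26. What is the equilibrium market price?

Solace's profit: π_S = (102 - 2Q)q_S - (28q_S). Setting ∂π_S/∂q_S = 0: 74 - 4q_S - 2(q_F) = 0.
Forge's profit: π_F = (102 - 2Q)q_F - (26q_F). Setting ∂π_F/∂q_F = 0: 76 - 4q_F - 2(q_S) = 0.
So q_S = (74 - 2q_F)/4 and q_F = (76 - 2q_S)/4.
Substituting one into the other gives q_S = 12 and q_F = 13.
Total output Q = 25, so price P = 102 - 2·25 = 52.

52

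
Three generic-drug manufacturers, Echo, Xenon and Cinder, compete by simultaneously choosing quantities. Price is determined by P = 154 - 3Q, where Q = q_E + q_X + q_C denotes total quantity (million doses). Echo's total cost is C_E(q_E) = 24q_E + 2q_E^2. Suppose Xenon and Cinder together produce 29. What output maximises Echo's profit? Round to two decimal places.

With rivals' combined output fixed at 29, Echo's profit is π_E = (154 - 3·29 - 3q_E)q_E - (24q_E + 2q_E²) = (67 - 3q_E)q_E - (24q_E + 2q_E²).
∂π_E/∂q_E = 43 - 10q_E = 0, so q_E = 43/10.

4.30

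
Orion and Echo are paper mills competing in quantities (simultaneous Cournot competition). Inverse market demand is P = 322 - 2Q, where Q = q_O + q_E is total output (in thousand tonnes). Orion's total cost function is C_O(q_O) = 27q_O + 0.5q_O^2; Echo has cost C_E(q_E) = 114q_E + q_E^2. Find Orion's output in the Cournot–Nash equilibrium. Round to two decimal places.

52.08

Orion's profit: π_O = (322 - 2Q)q_O - (27q_O + (1/2)q_O²). Setting ∂π_O/∂q_O = 0: 295 - 5q_O - 2(q_E) = 0.
Echo's profit: π_E = (322 - 2Q)q_E - (114q_E + q_E²). Setting ∂π_E/∂q_E = 0: 208 - 6q_E - 2(q_O) = 0.
So q_O = (295 - 2q_E)/5 and q_E = (208 - 2q_O)/6.
Substituting one into the other gives q_O = 677/13 and q_E = 225/13.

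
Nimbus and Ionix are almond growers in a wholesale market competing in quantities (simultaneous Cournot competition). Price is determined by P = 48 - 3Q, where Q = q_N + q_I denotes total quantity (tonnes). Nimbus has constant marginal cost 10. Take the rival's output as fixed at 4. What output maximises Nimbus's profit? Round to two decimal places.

With the rival's output fixed at 4, Nimbus's profit is π_N = (48 - 3·4 - 3q_N)q_N - (10q_N) = (36 - 3q_N)q_N - (10q_N).
∂π_N/∂q_N = 26 - 6q_N = 0, so q_N = 13/3.

4.33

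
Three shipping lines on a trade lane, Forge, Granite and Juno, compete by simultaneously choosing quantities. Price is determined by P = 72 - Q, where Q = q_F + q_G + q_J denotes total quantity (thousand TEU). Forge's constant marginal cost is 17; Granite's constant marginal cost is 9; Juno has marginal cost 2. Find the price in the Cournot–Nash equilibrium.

25

Forge's profit: π_F = (72 - Q)q_F - (17q_F). Setting ∂π_F/∂q_F = 0: 55 - 2q_F - (q_G + q_J) = 0.
Granite's profit: π_G = (72 - Q)q_G - (9q_G). Setting ∂π_G/∂q_G = 0: 63 - 2q_G - (q_F + q_J) = 0.
Juno's profit: π_J = (72 - Q)q_J - (2q_J). Setting ∂π_J/∂q_J = 0: 70 - 2q_J - (q_F + q_G) = 0.
Adding the 3 conditions: 188 − 2Q − 2Q = 0, i.e. Q = 47.
Back-substituting: q_F = (55 − 47) = 8, q_G = (63 − 47) = 16, q_J = (70 − 47) = 23.
Total output Q = 47, so price P = 72 - 47 = 25.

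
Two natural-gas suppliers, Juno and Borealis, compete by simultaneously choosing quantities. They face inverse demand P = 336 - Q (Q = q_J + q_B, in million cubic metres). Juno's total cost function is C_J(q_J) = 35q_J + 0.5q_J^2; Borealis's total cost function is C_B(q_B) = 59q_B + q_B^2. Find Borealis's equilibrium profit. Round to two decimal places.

4642.98

Juno's profit: π_J = (336 - Q)q_J - (35q_J + (1/2)q_J²). Setting ∂π_J/∂q_J = 0: 301 - 3q_J - (q_B) = 0.
Borealis's profit: π_B = (336 - Q)q_B - (59q_B + q_B²). Setting ∂π_B/∂q_B = 0: 277 - 4q_B - (q_J) = 0.
So q_J = (301 - q_B)/3 and q_B = (277 - q_J)/4.
Solving the pair: q_J = 927/11, q_B = 530/11.
Price P = 336 - 1457/11 = 203.5455.
Borealis's profit: 203.5455·(530/11) - 59·(530/11) - (530/11)² = 4642.9752.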